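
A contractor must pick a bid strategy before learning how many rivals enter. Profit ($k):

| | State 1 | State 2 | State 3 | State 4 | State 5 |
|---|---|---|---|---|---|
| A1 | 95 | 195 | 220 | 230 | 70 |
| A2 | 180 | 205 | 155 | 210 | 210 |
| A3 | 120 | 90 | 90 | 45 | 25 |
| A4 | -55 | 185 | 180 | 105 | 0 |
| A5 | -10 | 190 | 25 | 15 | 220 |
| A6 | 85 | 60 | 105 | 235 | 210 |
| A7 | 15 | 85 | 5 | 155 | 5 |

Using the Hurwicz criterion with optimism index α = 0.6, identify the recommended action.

A2

A1: 0.6·230 + 0.4·70 = 166
A2: 0.6·210 + 0.4·155 = 188
A3: 0.6·120 + 0.4·25 = 82
A4: 0.6·185 + 0.4·(-55) = 89
A5: 0.6·220 + 0.4·(-10) = 128
A6: 0.6·235 + 0.4·60 = 165
A7: 0.6·155 + 0.4·5 = 95
Highest Hurwicz score = 188 → A2.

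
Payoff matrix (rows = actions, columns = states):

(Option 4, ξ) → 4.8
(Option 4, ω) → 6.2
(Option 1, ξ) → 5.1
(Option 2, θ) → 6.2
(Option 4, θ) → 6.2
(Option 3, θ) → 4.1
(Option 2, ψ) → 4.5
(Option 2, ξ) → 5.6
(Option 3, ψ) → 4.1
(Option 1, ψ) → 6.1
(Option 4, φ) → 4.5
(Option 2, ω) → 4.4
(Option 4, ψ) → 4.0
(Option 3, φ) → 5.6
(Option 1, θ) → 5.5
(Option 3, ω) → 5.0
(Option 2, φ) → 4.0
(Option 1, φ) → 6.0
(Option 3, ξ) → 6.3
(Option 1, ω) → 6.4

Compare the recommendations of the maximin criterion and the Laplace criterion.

maximin → Option 1; laplace → Option 1 (agree)

Row minima: Option 1=5.1, Option 2=4.0, Option 3=4.1, Option 4=4.0
Best worst-case = 5.1 → Option 1.
Row averages: Option 1=5.82, Option 2=4.94, Option 3=5.02, Option 4=5.14
Highest average = 5.82 → Option 1.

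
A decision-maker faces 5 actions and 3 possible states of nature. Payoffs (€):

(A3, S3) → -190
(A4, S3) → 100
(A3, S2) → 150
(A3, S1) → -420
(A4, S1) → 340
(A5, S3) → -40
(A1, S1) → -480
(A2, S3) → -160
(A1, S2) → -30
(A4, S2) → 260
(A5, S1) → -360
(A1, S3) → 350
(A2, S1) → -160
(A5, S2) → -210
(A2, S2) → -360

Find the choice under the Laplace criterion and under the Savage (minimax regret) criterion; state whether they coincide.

Row averages: A1=-160/3, A2=-680/3, A3=-460/3, A4=700/3, A5=-610/3
Highest average = 700/3 → A4.
Column bests: S1=340, S2=260, S3=350.
A1 regrets: 820, 290, 0 → max 820
A2 regrets: 500, 620, 510 → max 620
A3 regrets: 760, 110, 540 → max 760
A4 regrets: 0, 0, 250 → max 250
A5 regrets: 700, 470, 390 → max 700
Smallest max regret = 250 → A4.

laplace → A4; minimax regret → A4 (agree)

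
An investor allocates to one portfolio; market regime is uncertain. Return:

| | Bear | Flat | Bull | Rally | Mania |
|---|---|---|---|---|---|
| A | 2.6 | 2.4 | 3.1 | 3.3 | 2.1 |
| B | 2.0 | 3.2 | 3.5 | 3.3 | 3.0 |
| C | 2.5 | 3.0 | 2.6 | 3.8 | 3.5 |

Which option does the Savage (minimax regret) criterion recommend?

B

Column bests: Bear=2.6, Flat=3.2, Bull=3.5, Rally=3.8, Mania=3.5.
A regrets: 0.0, 0.8, 0.4, 0.5, 1.4 → max 1.4
B regrets: 0.6, 0.0, 0.0, 0.5, 0.5 → max 0.6
C regrets: 0.1, 0.2, 0.9, 0.0, 0.0 → max 0.9
Smallest max regret = 0.6 → B.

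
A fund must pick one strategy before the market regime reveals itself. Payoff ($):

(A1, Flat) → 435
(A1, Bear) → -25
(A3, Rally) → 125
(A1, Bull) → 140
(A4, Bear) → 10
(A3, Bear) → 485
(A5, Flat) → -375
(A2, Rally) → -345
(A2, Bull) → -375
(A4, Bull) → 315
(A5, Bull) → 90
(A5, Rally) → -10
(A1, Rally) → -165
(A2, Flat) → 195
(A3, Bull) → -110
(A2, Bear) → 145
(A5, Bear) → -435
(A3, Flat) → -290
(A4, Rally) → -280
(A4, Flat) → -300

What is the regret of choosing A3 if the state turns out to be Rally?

0

Best payoff under Rally is 125.
Regret = 125 − 125 = 0.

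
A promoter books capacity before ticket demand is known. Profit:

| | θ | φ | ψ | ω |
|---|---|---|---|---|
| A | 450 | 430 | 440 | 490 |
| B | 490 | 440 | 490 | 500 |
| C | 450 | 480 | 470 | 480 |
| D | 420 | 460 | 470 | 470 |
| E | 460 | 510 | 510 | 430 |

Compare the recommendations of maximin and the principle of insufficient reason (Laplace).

Row minima: A=430, B=440, C=450, D=420, E=430
Best worst-case = 450 → C.
Row averages: A=452.5, B=480, C=470, D=455, E=477.5
Highest average = 480 → B.

maximin → C; laplace → B (disagree)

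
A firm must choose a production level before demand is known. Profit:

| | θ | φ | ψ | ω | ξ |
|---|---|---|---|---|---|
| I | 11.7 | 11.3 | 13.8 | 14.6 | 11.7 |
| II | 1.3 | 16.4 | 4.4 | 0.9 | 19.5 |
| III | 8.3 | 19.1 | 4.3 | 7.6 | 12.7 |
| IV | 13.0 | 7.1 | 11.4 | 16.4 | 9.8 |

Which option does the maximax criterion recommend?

Row maxima: I=14.6, II=19.5, III=19.1, IV=16.4
Best best-case = 19.5 → II.

II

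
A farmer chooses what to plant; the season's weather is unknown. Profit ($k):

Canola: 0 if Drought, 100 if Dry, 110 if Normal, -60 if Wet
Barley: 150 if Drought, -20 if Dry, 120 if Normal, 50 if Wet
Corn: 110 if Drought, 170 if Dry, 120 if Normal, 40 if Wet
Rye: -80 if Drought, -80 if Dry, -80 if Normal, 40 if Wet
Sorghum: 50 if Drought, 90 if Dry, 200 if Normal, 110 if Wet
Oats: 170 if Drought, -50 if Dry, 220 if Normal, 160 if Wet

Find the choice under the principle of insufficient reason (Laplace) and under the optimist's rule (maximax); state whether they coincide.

Row averages: Canola=37.5, Barley=75, Corn=110, Rye=-50, Sorghum=112.5, Oats=125
Highest average = 125 → Oats.
Row maxima: Canola=110, Barley=150, Corn=170, Rye=40, Sorghum=200, Oats=220
Best best-case = 220 → Oats.

laplace → Oats; maximax → Oats (agree)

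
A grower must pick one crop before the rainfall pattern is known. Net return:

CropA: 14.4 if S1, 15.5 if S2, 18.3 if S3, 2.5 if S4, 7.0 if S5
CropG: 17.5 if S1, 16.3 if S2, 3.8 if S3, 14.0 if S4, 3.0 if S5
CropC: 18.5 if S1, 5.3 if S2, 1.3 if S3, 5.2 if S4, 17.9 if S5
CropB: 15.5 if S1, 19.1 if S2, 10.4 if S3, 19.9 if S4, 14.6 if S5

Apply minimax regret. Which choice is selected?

CropB

Column bests: S1=18.5, S2=19.1, S3=18.3, S4=19.9, S5=17.9.
CropA regrets: 4.1, 3.6, 0.0, 17.4, 10.9 → max 17.4
CropG regrets: 1.0, 2.8, 14.5, 5.9, 14.9 → max 14.9
CropC regrets: 0.0, 13.8, 17.0, 14.7, 0.0 → max 17.0
CropB regrets: 3.0, 0.0, 7.9, 0.0, 3.3 → max 7.9
Smallest max regret = 7.9 → CropB.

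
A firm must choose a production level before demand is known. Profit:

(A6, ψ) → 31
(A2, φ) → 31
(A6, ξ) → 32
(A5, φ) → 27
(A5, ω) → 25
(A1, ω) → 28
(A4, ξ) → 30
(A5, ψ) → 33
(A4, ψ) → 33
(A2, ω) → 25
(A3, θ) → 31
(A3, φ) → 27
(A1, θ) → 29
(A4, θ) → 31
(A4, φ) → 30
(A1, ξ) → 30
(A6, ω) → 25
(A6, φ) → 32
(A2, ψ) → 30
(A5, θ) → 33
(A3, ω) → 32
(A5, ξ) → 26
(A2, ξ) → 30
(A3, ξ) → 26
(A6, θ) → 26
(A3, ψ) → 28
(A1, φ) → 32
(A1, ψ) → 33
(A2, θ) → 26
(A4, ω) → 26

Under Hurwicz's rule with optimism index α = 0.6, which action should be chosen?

A1

A1: 0.6·33 + 0.4·28 = 31
A2: 0.6·31 + 0.4·25 = 28.6
A3: 0.6·32 + 0.4·26 = 29.6
A4: 0.6·33 + 0.4·26 = 30.2
A5: 0.6·33 + 0.4·25 = 29.8
A6: 0.6·32 + 0.4·25 = 29.2
Highest Hurwicz score = 31 → A1.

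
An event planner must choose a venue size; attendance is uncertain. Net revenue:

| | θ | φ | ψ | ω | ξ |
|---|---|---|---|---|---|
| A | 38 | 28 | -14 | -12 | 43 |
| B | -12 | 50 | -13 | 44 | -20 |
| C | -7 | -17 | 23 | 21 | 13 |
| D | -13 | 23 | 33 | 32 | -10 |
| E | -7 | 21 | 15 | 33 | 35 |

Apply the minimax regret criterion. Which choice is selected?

E

Column bests: θ=38, φ=50, ψ=33, ω=44, ξ=43.
A regrets: 0, 22, 47, 56, 0 → max 56
B regrets: 50, 0, 46, 0, 63 → max 63
C regrets: 45, 67, 10, 23, 30 → max 67
D regrets: 51, 27, 0, 12, 53 → max 53
E regrets: 45, 29, 18, 11, 8 → max 45
Smallest max regret = 45 → E.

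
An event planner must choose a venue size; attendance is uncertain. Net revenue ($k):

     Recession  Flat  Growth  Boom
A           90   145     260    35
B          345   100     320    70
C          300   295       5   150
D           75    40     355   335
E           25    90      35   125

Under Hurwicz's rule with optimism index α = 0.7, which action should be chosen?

A: 0.7·260 + 0.3·35 = 192.5
B: 0.7·345 + 0.3·70 = 262.5
C: 0.7·300 + 0.3·5 = 211.5
D: 0.7·355 + 0.3·40 = 260.5
E: 0.7·125 + 0.3·25 = 95
Highest Hurwicz score = 262.5 → B.

B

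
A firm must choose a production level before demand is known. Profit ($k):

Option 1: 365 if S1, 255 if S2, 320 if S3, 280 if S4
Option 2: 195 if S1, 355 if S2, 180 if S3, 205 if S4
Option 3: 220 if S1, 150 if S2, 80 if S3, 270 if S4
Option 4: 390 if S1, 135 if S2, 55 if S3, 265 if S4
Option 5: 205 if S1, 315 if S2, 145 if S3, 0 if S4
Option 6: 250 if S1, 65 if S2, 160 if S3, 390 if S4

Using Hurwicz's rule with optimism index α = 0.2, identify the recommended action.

Option 1

Option 1: 0.2·365 + 0.8·255 = 277
Option 2: 0.2·355 + 0.8·180 = 215
Option 3: 0.2·270 + 0.8·80 = 118
Option 4: 0.2·390 + 0.8·55 = 122
Option 5: 0.2·315 + 0.8·0 = 63
Option 6: 0.2·390 + 0.8·65 = 130
Highest Hurwicz score = 277 → Option 1.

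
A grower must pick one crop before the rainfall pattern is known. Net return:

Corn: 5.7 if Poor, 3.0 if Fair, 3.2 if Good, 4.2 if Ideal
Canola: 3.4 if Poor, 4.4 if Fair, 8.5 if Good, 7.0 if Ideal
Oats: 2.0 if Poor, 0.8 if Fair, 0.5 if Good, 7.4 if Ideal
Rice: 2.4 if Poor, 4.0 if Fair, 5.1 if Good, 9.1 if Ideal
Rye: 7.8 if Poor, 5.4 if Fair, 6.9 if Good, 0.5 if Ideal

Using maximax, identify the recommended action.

Rice

Row maxima: Corn=5.7, Canola=8.5, Oats=7.4, Rice=9.1, Rye=7.8
Best best-case = 9.1 → Rice.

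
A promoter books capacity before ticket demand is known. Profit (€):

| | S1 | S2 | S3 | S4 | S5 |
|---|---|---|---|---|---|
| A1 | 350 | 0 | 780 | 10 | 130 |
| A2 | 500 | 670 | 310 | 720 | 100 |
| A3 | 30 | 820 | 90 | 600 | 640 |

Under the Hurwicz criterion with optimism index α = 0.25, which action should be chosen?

A1: 0.25·780 + 0.75·0 = 195
A2: 0.25·720 + 0.75·100 = 255
A3: 0.25·820 + 0.75·30 = 227.5
Highest Hurwicz score = 255 → A2.

A2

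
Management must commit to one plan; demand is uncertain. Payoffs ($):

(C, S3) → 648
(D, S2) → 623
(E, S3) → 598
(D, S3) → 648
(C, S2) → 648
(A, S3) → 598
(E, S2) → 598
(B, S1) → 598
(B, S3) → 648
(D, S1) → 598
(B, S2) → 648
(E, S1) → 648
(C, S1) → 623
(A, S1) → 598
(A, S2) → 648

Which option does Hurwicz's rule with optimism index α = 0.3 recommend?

A: 0.3·648 + 0.7·598 = 613
B: 0.3·648 + 0.7·598 = 613
C: 0.3·648 + 0.7·623 = 630.5
D: 0.3·648 + 0.7·598 = 613
E: 0.3·648 + 0.7·598 = 613
Highest Hurwicz score = 630.5 → C.

C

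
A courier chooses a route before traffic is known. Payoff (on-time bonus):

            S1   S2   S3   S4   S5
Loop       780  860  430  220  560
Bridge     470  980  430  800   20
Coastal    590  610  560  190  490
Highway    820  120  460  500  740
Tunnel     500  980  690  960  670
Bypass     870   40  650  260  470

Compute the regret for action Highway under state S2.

860

Best payoff under S2 is 980.
Regret = 980 − 120 = 860.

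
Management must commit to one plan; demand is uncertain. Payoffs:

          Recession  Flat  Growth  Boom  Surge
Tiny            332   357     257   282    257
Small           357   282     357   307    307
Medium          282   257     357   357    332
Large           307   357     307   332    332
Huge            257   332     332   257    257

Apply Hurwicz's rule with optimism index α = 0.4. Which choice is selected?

Large

Tiny: 0.4·357 + 0.6·257 = 297
Small: 0.4·357 + 0.6·282 = 312
Medium: 0.4·357 + 0.6·257 = 297
Large: 0.4·357 + 0.6·307 = 327
Huge: 0.4·332 + 0.6·257 = 287
Highest Hurwicz score = 327 → Large.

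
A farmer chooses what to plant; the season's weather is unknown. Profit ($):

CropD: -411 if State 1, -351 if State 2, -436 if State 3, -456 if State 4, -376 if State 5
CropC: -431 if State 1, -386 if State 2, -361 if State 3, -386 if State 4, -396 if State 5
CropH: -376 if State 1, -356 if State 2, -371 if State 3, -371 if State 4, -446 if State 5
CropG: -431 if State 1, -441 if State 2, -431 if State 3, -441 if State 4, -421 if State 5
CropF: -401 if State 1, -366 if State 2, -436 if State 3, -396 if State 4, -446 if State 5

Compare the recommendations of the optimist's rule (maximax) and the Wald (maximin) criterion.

Row maxima: CropD=-351, CropC=-361, CropH=-356, CropG=-421, CropF=-366
Best best-case = -351 → CropD.
Row minima: CropD=-456, CropC=-431, CropH=-446, CropG=-441, CropF=-446
Best worst-case = -431 → CropC.

maximax → CropD; maximin → CropC (disagree)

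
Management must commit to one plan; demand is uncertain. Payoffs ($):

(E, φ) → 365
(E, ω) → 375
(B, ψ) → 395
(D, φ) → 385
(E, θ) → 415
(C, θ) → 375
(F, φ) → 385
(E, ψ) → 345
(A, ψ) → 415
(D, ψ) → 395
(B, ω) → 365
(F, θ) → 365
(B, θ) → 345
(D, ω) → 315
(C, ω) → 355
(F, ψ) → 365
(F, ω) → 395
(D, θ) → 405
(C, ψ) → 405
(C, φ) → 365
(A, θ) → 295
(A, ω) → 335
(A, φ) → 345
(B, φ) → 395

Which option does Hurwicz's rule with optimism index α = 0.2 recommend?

A: 0.2·415 + 0.8·295 = 319
B: 0.2·395 + 0.8·345 = 355
C: 0.2·405 + 0.8·355 = 365
D: 0.2·405 + 0.8·315 = 333
E: 0.2·415 + 0.8·345 = 359
F: 0.2·395 + 0.8·365 = 371
Highest Hurwicz score = 371 → F.

F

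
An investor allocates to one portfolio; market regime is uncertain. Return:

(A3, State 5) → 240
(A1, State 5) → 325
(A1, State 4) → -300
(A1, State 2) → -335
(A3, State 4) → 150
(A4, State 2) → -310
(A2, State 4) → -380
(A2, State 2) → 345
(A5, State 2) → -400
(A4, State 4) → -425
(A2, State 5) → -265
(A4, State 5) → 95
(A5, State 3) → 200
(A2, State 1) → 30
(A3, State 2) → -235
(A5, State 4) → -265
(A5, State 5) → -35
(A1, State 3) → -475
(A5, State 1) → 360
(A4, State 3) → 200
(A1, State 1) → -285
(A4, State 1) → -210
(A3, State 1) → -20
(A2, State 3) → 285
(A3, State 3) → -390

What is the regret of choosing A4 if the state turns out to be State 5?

Best payoff under State 5 is 325.
Regret = 325 − 95 = 230.

230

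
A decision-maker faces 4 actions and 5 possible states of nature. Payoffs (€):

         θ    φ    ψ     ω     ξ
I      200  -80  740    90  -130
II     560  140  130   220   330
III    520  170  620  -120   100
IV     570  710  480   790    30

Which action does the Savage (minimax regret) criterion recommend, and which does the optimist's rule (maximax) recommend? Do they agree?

Column bests: θ=570, φ=710, ψ=740, ω=790, ξ=330.
I regrets: 370, 790, 0, 700, 460 → max 790
II regrets: 10, 570, 610, 570, 0 → max 610
III regrets: 50, 540, 120, 910, 230 → max 910
IV regrets: 0, 0, 260, 0, 300 → max 300
Smallest max regret = 300 → IV.
Row maxima: I=740, II=560, III=620, IV=790
Best best-case = 790 → IV.

minimax regret → IV; maximax → IV (agree)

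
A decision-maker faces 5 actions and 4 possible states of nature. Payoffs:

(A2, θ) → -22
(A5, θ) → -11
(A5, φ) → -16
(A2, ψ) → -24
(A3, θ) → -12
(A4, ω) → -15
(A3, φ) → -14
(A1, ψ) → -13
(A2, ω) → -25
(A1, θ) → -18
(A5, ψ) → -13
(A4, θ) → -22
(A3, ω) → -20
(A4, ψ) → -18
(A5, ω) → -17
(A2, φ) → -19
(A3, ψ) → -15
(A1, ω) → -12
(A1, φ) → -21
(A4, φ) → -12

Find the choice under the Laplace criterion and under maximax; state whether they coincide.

laplace → A5; maximax → A5 (agree)

Row averages: A1=-16, A2=-22.5, A3=-15.25, A4=-16.75, A5=-14.25
Highest average = -14.25 → A5.
Row maxima: A1=-12, A2=-19, A3=-12, A4=-12, A5=-11
Best best-case = -11 → A5.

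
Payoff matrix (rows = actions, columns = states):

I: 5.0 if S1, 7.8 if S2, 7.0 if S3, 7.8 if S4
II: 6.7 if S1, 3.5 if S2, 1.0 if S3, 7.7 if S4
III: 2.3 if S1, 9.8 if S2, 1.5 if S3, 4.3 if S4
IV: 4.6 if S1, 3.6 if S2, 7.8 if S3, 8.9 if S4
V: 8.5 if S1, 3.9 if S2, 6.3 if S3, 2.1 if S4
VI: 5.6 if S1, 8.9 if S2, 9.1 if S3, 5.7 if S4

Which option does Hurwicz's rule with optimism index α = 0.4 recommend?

VI

I: 0.4·7.8 + 0.6·5.0 = 6.12
II: 0.4·7.7 + 0.6·1.0 = 3.68
III: 0.4·9.8 + 0.6·1.5 = 4.82
IV: 0.4·8.9 + 0.6·3.6 = 5.72
V: 0.4·8.5 + 0.6·2.1 = 4.66
VI: 0.4·9.1 + 0.6·5.6 = 7
Highest Hurwicz score = 7 → VI.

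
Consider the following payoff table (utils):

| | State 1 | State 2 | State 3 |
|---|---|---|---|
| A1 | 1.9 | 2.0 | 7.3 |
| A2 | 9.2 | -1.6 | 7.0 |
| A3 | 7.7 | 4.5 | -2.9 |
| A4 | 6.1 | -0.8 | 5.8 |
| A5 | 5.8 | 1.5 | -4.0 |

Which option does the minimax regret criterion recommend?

Column bests: State 1=9.2, State 2=4.5, State 3=7.3.
A1 regrets: 7.3, 2.5, 0.0 → max 7.3
A2 regrets: 0.0, 6.1, 0.3 → max 6.1
A3 regrets: 1.5, 0.0, 10.2 → max 10.2
A4 regrets: 3.1, 5.3, 1.5 → max 5.3
A5 regrets: 3.4, 3.0, 11.3 → max 11.3
Smallest max regret = 5.3 → A4.

A4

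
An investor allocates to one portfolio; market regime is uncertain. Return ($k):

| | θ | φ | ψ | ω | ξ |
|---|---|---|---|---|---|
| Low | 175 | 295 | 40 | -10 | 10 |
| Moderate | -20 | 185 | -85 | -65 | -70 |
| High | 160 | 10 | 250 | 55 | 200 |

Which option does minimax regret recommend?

Column bests: θ=175, φ=295, ψ=250, ω=55, ξ=200.
Low regrets: 0, 0, 210, 65, 190 → max 210
Moderate regrets: 195, 110, 335, 120, 270 → max 335
High regrets: 15, 285, 0, 0, 0 → max 285
Smallest max regret = 210 → Low.

Low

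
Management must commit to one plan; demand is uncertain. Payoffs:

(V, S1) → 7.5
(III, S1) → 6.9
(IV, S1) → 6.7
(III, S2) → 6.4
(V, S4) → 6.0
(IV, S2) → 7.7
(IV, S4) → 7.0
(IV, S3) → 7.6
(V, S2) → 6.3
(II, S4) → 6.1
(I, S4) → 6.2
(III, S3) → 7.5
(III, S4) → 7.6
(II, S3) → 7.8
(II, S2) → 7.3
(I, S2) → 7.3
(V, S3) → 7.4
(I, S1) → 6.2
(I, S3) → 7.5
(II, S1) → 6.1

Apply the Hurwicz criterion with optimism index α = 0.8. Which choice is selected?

IV

I: 0.8·7.5 + 0.2·6.2 = 7.24
II: 0.8·7.8 + 0.2·6.1 = 7.46
III: 0.8·7.6 + 0.2·6.4 = 7.36
IV: 0.8·7.7 + 0.2·6.7 = 7.5
V: 0.8·7.5 + 0.2·6.0 = 7.2
Highest Hurwicz score = 7.5 → IV.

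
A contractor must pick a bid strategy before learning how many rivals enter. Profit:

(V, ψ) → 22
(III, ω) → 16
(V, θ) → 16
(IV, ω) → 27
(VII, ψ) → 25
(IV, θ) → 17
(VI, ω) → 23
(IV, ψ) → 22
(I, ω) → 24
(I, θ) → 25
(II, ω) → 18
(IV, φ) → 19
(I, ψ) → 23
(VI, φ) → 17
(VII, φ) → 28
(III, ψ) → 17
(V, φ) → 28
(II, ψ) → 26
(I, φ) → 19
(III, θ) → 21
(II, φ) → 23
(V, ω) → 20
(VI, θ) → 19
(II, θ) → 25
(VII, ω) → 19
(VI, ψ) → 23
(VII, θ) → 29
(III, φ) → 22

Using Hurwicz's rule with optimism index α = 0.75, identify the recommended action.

VII

I: 0.75·25 + 0.25·19 = 23.5
II: 0.75·26 + 0.25·18 = 24
III: 0.75·22 + 0.25·16 = 20.5
IV: 0.75·27 + 0.25·17 = 24.5
V: 0.75·28 + 0.25·16 = 25
VI: 0.75·23 + 0.25·17 = 21.5
VII: 0.75·29 + 0.25·19 = 26.5
Highest Hurwicz score = 26.5 → VII.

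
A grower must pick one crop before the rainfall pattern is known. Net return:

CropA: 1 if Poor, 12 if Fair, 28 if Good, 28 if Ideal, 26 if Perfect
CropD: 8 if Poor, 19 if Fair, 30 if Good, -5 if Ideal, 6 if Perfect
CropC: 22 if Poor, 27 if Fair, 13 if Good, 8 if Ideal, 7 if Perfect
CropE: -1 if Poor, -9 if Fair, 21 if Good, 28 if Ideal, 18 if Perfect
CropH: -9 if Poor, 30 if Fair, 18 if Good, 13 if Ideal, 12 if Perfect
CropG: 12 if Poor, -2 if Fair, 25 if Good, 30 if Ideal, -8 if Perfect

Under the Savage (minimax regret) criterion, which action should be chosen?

Column bests: Poor=22, Fair=30, Good=30, Ideal=30, Perfect=26.
CropA regrets: 21, 18, 2, 2, 0 → max 21
CropD regrets: 14, 11, 0, 35, 20 → max 35
CropC regrets: 0, 3, 17, 22, 19 → max 22
CropE regrets: 23, 39, 9, 2, 8 → max 39
CropH regrets: 31, 0, 12, 17, 14 → max 31
CropG regrets: 10, 32, 5, 0, 34 → max 34
Smallest max regret = 21 → CropA.

CropA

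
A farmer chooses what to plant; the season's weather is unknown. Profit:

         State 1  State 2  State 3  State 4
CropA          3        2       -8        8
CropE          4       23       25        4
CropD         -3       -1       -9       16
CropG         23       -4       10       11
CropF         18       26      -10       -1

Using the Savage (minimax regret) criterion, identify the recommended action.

CropE

Column bests: State 1=23, State 2=26, State 3=25, State 4=16.
CropA regrets: 20, 24, 33, 8 → max 33
CropE regrets: 19, 3, 0, 12 → max 19
CropD regrets: 26, 27, 34, 0 → max 34
CropG regrets: 0, 30, 15, 5 → max 30
CropF regrets: 5, 0, 35, 17 → max 35
Smallest max regret = 19 → CropE.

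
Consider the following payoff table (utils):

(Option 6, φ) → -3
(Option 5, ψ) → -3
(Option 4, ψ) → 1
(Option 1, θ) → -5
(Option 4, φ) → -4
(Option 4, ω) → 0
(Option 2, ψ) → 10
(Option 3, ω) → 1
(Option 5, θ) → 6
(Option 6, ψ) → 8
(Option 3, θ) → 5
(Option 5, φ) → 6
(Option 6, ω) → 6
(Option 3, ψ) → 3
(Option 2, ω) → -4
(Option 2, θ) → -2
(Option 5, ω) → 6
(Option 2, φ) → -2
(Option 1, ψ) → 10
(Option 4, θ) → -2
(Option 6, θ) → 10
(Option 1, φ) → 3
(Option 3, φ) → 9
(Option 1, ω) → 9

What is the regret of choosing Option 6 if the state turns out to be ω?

Best payoff under ω is 9.
Regret = 9 − 6 = 3.

3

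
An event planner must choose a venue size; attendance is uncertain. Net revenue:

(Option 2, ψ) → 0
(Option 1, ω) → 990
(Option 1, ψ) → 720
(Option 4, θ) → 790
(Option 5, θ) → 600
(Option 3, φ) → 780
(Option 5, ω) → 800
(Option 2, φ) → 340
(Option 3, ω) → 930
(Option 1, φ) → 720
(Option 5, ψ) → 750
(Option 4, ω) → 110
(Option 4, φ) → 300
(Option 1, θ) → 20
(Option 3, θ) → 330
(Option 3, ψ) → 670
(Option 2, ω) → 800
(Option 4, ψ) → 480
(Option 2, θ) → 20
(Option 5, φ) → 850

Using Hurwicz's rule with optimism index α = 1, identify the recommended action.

Option 1

Option 1: 1·990 + 0·20 = 990
Option 2: 1·800 + 0·0 = 800
Option 3: 1·930 + 0·330 = 930
Option 4: 1·790 + 0·110 = 790
Option 5: 1·850 + 0·600 = 850
Highest Hurwicz score = 990 → Option 1.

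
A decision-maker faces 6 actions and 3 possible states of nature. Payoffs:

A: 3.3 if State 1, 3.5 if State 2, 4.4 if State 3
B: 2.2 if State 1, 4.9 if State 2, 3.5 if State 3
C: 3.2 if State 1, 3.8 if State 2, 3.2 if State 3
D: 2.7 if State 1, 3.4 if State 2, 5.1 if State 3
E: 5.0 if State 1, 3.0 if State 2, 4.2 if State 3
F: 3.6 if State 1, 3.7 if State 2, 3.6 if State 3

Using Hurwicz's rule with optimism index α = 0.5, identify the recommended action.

A: 0.5·4.4 + 0.5·3.3 = 3.85
B: 0.5·4.9 + 0.5·2.2 = 3.55
C: 0.5·3.8 + 0.5·3.2 = 3.5
D: 0.5·5.1 + 0.5·2.7 = 3.9
E: 0.5·5.0 + 0.5·3.0 = 4
F: 0.5·3.7 + 0.5·3.6 = 3.65
Highest Hurwicz score = 4 → E.

E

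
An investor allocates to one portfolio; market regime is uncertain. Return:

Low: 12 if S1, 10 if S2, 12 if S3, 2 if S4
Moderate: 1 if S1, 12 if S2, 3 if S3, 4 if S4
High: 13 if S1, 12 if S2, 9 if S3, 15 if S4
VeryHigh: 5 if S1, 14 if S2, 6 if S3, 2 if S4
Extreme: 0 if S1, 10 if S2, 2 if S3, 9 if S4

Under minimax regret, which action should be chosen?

High

Column bests: S1=13, S2=14, S3=12, S4=15.
Low regrets: 1, 4, 0, 13 → max 13
Moderate regrets: 12, 2, 9, 11 → max 12
High regrets: 0, 2, 3, 0 → max 3
VeryHigh regrets: 8, 0, 6, 13 → max 13
Extreme regrets: 13, 4, 10, 6 → max 13
Smallest max regret = 3 → High.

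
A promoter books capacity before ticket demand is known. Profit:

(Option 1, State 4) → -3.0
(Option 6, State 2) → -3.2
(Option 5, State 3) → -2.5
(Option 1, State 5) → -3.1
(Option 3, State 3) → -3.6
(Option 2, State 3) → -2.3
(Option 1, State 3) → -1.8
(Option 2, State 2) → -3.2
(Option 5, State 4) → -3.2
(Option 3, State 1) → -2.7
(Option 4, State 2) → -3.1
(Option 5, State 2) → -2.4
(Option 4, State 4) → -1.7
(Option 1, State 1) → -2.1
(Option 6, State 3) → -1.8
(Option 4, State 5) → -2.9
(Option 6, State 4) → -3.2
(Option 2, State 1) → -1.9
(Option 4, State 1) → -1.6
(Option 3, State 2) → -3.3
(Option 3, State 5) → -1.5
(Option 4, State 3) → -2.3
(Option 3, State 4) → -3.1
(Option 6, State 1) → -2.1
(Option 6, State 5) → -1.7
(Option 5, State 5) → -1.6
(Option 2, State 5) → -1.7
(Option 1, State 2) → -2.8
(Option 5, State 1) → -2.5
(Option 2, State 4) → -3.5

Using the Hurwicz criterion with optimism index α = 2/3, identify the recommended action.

Option 4

Option 1: 2/3·(-1.8) + 1/3·(-3.1) = -67/30
Option 2: 2/3·(-1.7) + 1/3·(-3.5) = -2.3
Option 3: 2/3·(-1.5) + 1/3·(-3.6) = -2.2
Option 4: 2/3·(-1.6) + 1/3·(-3.1) = -2.1
Option 5: 2/3·(-1.6) + 1/3·(-3.2) = -32/15
Option 6: 2/3·(-1.7) + 1/3·(-3.2) = -2.2
Highest Hurwicz score = -2.1 → Option 4.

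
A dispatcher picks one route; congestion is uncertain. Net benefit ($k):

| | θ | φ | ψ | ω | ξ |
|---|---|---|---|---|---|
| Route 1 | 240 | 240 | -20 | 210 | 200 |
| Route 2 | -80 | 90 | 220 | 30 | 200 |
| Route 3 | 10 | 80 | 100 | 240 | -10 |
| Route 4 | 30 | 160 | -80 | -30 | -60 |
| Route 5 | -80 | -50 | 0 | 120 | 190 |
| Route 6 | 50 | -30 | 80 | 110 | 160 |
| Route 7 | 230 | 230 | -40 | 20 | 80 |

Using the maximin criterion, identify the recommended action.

Row minima: Route 1=-20, Route 2=-80, Route 3=-10, Route 4=-80, Route 5=-80, Route 6=-30, Route 7=-40
Best worst-case = -10 → Route 3.

Route 3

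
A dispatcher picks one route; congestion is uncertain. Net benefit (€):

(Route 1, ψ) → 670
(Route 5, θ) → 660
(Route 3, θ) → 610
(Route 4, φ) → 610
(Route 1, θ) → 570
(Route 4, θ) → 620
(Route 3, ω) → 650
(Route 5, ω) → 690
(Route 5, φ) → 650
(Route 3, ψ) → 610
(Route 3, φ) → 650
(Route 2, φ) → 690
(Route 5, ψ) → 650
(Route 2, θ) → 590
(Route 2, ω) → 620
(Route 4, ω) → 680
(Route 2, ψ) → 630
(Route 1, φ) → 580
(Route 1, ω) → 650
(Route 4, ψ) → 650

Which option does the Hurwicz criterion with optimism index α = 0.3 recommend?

Route 5

Route 1: 0.3·670 + 0.7·570 = 600
Route 2: 0.3·690 + 0.7·590 = 620
Route 3: 0.3·650 + 0.7·610 = 622
Route 4: 0.3·680 + 0.7·610 = 631
Route 5: 0.3·690 + 0.7·650 = 662
Highest Hurwicz score = 662 → Route 5.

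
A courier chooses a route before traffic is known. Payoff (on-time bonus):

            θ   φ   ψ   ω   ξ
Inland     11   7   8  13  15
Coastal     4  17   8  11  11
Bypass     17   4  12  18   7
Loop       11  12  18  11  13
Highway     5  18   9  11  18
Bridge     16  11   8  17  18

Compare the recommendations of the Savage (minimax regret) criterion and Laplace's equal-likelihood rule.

minimax regret → Loop; laplace → Bridge (disagree)

Column bests: θ=17, φ=18, ψ=18, ω=18, ξ=18.
Inland regrets: 6, 11, 10, 5, 3 → max 11
Coastal regrets: 13, 1, 10, 7, 7 → max 13
Bypass regrets: 0, 14, 6, 0, 11 → max 14
Loop regrets: 6, 6, 0, 7, 5 → max 7
Highway regrets: 12, 0, 9, 7, 0 → max 12
Bridge regrets: 1, 7, 10, 1, 0 → max 10
Smallest max regret = 7 → Loop.
Row averages: Inland=10.8, Coastal=10.2, Bypass=11.6, Loop=13, Highway=12.2, Bridge=14
Highest average = 14 → Bridge.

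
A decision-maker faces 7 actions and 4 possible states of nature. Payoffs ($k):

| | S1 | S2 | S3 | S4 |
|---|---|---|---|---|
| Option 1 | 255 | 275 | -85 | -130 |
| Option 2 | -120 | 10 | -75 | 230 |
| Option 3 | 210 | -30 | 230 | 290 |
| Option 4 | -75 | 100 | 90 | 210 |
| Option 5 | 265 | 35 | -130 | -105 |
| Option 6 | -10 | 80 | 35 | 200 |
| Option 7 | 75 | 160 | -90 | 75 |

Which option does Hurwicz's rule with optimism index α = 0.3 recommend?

Option 1: 0.3·275 + 0.7·(-130) = -8.5
Option 2: 0.3·230 + 0.7·(-120) = -15
Option 3: 0.3·290 + 0.7·(-30) = 66
Option 4: 0.3·210 + 0.7·(-75) = 10.5
Option 5: 0.3·265 + 0.7·(-130) = -11.5
Option 6: 0.3·200 + 0.7·(-10) = 53
Option 7: 0.3·160 + 0.7·(-90) = -15
Highest Hurwicz score = 66 → Option 3.

Option 3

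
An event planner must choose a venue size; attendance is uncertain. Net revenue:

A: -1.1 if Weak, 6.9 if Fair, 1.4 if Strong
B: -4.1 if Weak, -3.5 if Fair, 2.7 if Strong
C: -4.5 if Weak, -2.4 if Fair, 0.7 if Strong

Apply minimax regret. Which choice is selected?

A

Column bests: Weak=-1.1, Fair=6.9, Strong=2.7.
A regrets: 0.0, 0.0, 1.3 → max 1.3
B regrets: 3.0, 10.4, 0.0 → max 10.4
C regrets: 3.4, 9.3, 2.0 → max 9.3
Smallest max regret = 1.3 → A.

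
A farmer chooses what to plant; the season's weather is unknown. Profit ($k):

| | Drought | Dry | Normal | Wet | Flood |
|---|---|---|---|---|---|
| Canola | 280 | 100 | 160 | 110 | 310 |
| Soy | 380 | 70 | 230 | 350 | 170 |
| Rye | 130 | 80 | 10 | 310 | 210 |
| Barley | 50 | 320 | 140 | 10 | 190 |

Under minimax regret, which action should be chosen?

Canola

Column bests: Drought=380, Dry=320, Normal=230, Wet=350, Flood=310.
Canola regrets: 100, 220, 70, 240, 0 → max 240
Soy regrets: 0, 250, 0, 0, 140 → max 250
Rye regrets: 250, 240, 220, 40, 100 → max 250
Barley regrets: 330, 0, 90, 340, 120 → max 340
Smallest max regret = 240 → Canola.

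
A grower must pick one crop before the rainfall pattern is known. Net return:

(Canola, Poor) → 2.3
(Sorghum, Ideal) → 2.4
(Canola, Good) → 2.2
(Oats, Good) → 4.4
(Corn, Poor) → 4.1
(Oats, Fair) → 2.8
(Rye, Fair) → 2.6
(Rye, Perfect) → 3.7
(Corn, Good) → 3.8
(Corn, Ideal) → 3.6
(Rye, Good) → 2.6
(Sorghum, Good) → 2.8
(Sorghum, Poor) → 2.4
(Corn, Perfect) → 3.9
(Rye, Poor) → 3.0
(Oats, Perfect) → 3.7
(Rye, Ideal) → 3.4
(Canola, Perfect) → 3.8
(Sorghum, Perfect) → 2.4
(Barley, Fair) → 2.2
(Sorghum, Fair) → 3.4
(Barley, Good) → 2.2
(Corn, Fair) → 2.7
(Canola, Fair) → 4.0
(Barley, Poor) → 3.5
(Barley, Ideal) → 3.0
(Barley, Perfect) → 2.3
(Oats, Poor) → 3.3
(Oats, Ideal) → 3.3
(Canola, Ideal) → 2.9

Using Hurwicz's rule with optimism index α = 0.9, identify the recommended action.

Oats: 0.9·4.4 + 0.1·2.8 = 4.24
Rye: 0.9·3.7 + 0.1·2.6 = 3.59
Sorghum: 0.9·3.4 + 0.1·2.4 = 3.3
Barley: 0.9·3.5 + 0.1·2.2 = 3.37
Corn: 0.9·4.1 + 0.1·2.7 = 3.96
Canola: 0.9·4.0 + 0.1·2.2 = 3.82
Highest Hurwicz score = 4.24 → Oats.

Oats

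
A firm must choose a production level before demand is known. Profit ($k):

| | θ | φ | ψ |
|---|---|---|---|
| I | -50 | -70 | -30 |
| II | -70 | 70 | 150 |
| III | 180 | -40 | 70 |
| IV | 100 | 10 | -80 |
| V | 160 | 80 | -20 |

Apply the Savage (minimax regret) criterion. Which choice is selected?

Column bests: θ=180, φ=80, ψ=150.
I regrets: 230, 150, 180 → max 230
II regrets: 250, 10, 0 → max 250
III regrets: 0, 120, 80 → max 120
IV regrets: 80, 70, 230 → max 230
V regrets: 20, 0, 170 → max 170
Smallest max regret = 120 → III.

III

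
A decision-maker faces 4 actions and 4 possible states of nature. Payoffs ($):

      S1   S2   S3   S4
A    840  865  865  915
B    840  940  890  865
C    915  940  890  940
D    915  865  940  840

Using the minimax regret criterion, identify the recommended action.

Column bests: S1=915, S2=940, S3=940, S4=940.
A regrets: 75, 75, 75, 25 → max 75
B regrets: 75, 0, 50, 75 → max 75
C regrets: 0, 0, 50, 0 → max 50
D regrets: 0, 75, 0, 100 → max 100
Smallest max regret = 50 → C.

C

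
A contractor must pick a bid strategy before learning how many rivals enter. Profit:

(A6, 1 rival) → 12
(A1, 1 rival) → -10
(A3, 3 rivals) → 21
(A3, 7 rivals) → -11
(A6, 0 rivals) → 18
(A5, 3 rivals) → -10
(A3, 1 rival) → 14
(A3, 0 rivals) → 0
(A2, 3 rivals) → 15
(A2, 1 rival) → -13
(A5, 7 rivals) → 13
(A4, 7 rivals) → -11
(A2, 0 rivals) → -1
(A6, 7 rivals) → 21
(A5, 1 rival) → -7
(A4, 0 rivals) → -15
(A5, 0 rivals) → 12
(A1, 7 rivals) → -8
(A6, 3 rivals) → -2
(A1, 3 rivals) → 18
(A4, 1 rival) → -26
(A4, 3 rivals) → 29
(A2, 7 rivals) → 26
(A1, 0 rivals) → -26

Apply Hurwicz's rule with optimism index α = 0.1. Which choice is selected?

A6

A1: 0.1·18 + 0.9·(-26) = -21.6
A2: 0.1·26 + 0.9·(-13) = -9.1
A3: 0.1·21 + 0.9·(-11) = -7.8
A4: 0.1·29 + 0.9·(-26) = -20.5
A5: 0.1·13 + 0.9·(-10) = -7.7
A6: 0.1·21 + 0.9·(-2) = 0.3
Highest Hurwicz score = 0.3 → A6.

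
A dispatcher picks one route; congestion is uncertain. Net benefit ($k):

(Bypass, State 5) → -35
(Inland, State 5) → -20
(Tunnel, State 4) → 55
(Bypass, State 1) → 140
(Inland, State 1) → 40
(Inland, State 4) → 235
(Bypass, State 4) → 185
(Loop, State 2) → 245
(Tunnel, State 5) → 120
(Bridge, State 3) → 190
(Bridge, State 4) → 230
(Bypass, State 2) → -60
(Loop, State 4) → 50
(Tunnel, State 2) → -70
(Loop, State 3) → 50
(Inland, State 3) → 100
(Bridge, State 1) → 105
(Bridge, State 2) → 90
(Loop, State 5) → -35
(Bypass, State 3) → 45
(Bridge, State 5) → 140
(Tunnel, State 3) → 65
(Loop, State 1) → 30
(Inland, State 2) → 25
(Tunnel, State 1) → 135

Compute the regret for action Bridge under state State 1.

35

Best payoff under State 1 is 140.
Regret = 140 − 105 = 35.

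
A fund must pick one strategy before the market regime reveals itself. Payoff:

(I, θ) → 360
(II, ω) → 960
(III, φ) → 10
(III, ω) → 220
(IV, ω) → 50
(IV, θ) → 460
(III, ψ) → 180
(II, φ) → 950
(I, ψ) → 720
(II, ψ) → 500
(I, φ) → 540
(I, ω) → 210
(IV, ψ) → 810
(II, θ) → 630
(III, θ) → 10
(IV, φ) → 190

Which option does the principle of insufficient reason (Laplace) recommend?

Row averages: I=457.5, II=760, III=105, IV=377.5
Highest average = 760 → II.

II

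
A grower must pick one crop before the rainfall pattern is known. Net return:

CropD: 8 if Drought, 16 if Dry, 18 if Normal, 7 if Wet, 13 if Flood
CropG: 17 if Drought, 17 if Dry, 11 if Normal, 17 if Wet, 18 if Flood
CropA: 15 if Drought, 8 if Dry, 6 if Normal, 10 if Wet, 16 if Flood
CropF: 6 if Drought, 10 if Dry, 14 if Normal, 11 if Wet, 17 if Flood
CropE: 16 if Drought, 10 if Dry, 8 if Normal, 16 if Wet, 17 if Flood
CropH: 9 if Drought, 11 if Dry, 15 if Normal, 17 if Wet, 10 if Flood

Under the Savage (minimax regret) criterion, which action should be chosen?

CropG

Column bests: Drought=17, Dry=17, Normal=18, Wet=17, Flood=18.
CropD regrets: 9, 1, 0, 10, 5 → max 10
CropG regrets: 0, 0, 7, 0, 0 → max 7
CropA regrets: 2, 9, 12, 7, 2 → max 12
CropF regrets: 11, 7, 4, 6, 1 → max 11
CropE regrets: 1, 7, 10, 1, 1 → max 10
CropH regrets: 8, 6, 3, 0, 8 → max 8
Smallest max regret = 7 → CropG.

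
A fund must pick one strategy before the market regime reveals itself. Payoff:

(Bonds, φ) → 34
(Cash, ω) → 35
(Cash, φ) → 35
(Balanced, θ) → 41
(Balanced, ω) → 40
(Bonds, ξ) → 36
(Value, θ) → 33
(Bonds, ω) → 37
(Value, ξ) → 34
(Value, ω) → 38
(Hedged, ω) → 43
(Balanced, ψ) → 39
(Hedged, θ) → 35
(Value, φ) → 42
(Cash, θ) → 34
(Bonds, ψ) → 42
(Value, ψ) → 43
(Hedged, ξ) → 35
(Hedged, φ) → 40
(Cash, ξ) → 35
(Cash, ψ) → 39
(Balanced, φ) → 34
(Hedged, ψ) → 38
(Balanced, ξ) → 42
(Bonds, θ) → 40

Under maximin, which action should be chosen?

Row minima: Bonds=34, Value=33, Hedged=35, Cash=34, Balanced=34
Best worst-case = 35 → Hedged.

Hedged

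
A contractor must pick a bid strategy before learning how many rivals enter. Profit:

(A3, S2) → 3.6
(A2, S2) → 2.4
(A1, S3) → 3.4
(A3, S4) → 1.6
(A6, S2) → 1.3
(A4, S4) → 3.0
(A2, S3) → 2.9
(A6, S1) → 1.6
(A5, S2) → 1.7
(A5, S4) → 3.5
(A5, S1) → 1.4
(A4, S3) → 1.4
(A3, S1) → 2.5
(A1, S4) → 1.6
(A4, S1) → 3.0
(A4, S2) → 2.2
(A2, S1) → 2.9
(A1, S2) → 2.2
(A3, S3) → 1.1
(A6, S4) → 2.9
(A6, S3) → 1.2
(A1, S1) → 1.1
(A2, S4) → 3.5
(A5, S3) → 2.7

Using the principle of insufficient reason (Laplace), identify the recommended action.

Row averages: A1=2.075, A2=2.925, A3=2.2, A4=2.4, A5=2.325, A6=1.75
Highest average = 2.925 → A2.

A2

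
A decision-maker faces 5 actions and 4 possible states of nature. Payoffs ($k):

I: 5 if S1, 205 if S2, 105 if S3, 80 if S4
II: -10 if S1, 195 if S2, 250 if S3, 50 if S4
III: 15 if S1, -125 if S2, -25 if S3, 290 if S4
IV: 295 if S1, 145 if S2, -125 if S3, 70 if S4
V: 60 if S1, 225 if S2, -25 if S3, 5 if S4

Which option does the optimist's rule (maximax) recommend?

IV

Row maxima: I=205, II=250, III=290, IV=295, V=225
Best best-case = 295 → IV.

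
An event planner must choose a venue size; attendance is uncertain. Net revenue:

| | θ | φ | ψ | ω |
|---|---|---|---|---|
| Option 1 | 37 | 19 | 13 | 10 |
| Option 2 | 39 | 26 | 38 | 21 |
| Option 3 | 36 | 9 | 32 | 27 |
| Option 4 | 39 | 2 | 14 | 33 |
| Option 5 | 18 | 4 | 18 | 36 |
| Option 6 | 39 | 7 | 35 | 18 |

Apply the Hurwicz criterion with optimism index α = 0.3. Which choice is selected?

Option 2

Option 1: 0.3·37 + 0.7·10 = 18.1
Option 2: 0.3·39 + 0.7·21 = 26.4
Option 3: 0.3·36 + 0.7·9 = 17.1
Option 4: 0.3·39 + 0.7·2 = 13.1
Option 5: 0.3·36 + 0.7·4 = 13.6
Option 6: 0.3·39 + 0.7·7 = 16.6
Highest Hurwicz score = 26.4 → Option 2.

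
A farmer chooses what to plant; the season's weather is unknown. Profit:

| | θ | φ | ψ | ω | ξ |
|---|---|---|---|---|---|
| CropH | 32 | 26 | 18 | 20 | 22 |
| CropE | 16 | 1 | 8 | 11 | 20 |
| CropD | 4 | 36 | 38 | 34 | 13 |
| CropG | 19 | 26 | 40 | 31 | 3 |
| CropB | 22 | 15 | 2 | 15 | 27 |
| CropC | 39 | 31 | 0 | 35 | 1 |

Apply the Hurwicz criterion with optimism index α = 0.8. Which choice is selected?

CropH: 0.8·32 + 0.2·18 = 29.2
CropE: 0.8·20 + 0.2·1 = 16.2
CropD: 0.8·38 + 0.2·4 = 31.2
CropG: 0.8·40 + 0.2·3 = 32.6
CropB: 0.8·27 + 0.2·2 = 22
CropC: 0.8·39 + 0.2·0 = 31.2
Highest Hurwicz score = 32.6 → CropG.

CropG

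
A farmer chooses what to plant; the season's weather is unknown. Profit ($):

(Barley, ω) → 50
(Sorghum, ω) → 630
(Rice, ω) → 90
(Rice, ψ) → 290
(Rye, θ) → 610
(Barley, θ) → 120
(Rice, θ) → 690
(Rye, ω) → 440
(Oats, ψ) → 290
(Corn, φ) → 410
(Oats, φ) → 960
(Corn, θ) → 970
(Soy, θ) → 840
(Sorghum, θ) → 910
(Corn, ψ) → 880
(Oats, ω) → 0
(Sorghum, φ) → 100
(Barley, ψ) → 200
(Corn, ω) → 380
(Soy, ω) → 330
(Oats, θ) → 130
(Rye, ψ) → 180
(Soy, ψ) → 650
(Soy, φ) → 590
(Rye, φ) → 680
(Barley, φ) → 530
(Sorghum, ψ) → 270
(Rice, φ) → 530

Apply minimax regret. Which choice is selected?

Soy

Column bests: θ=970, φ=960, ψ=880, ω=630.
Rye regrets: 360, 280, 700, 190 → max 700
Corn regrets: 0, 550, 0, 250 → max 550
Rice regrets: 280, 430, 590, 540 → max 590
Soy regrets: 130, 370, 230, 300 → max 370
Sorghum regrets: 60, 860, 610, 0 → max 860
Oats regrets: 840, 0, 590, 630 → max 840
Barley regrets: 850, 430, 680, 580 → max 850
Smallest max regret = 370 → Soy.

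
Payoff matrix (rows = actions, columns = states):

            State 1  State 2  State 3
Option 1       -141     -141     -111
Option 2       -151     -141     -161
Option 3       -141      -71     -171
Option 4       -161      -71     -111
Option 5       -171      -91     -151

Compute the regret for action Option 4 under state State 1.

Best payoff under State 1 is -141.
Regret = -141 − (-161) = 20.

20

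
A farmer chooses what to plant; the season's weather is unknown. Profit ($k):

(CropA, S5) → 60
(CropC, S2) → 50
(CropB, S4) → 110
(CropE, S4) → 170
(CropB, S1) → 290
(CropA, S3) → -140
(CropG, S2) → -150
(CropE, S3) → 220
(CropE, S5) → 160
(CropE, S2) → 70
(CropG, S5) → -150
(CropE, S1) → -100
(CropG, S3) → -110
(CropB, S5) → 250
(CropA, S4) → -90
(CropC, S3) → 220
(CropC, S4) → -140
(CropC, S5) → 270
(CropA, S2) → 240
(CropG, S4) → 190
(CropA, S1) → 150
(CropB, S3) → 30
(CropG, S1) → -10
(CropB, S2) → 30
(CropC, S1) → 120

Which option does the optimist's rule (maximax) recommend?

CropB

Row maxima: CropB=290, CropE=220, CropA=240, CropC=270, CropG=190
Best best-case = 290 → CropB.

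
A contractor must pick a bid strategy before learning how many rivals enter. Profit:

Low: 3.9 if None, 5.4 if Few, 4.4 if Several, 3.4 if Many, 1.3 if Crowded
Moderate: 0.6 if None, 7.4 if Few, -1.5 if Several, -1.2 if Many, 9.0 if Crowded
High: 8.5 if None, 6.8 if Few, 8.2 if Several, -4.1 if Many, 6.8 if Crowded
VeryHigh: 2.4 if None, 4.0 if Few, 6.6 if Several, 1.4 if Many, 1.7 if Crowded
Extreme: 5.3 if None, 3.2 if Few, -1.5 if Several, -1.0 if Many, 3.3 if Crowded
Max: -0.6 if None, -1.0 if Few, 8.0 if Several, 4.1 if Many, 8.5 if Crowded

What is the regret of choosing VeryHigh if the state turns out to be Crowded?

7.3

Best payoff under Crowded is 9.0.
Regret = 9.0 − 1.7 = 7.3.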